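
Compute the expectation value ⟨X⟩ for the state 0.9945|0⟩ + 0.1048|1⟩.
0.2084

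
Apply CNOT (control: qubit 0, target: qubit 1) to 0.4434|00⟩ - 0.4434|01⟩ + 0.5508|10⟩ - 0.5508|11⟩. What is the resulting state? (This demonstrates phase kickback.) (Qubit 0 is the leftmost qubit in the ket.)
0.4434|00⟩ - 0.4434|01⟩ - 0.5508|10⟩ + 0.5508|11⟩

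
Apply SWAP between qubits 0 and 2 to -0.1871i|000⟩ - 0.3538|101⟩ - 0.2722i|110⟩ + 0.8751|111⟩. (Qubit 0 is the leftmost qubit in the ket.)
-0.1871i|000⟩ - 0.2722i|011⟩ - 0.3538|101⟩ + 0.8751|111⟩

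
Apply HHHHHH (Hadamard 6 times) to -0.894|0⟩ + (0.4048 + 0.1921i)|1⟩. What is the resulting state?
-0.894|0⟩ + (0.4048 + 0.1921i)|1⟩

H² = I, so an even number of Hadamards cancels: H^6 = I and the state is unchanged.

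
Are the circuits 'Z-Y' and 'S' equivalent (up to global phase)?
No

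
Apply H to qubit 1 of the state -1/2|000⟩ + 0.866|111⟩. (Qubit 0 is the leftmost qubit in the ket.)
-1/√8|000⟩ - 1/√8|010⟩ + 0.6124|101⟩ - 0.6124|111⟩

H on qubit 1 mixes each pair of kets that differ only in qubit 1: amplitudes (a, b) of (|…0…⟩, |…1…⟩) become ((a + b)/√2, (a − b)/√2). Kets absent from the input have amplitude 0.
(|000⟩, |010⟩): (a, b) = (-1/2, 0) → (-1/√8, -1/√8)
(|101⟩, |111⟩): (a, b) = (0, 0.866) → (0.6124, -0.6124)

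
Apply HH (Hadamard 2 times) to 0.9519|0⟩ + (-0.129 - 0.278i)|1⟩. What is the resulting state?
0.9519|0⟩ + (-0.129 - 0.278i)|1⟩

H² = I, so an even number of Hadamards cancels: H^2 = I and the state is unchanged.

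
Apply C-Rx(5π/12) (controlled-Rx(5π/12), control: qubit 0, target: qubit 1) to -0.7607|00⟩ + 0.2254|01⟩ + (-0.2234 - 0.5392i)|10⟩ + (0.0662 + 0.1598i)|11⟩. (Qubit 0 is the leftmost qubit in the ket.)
-0.7607|00⟩ + 0.2254|01⟩ + (-0.07996 - 0.4681i)|10⟩ + (-0.2757 + 0.2628i)|11⟩

C-Rx(5π/12) leaves the control-|0⟩ kets |00⟩, |01⟩ unchanged and applies Rx(5π/12) to qubit 1 on the control-|1⟩ pair (|10⟩, |11⟩).
Rx(5π/12) = [[cos(θ/2), −i·sin(θ/2)], [−i·sin(θ/2), cos(θ/2)]]; θ = 5π/12, cos(θ/2) ≈ 0.793353, sin(θ/2) ≈ 0.608761.
With a = amp(|10⟩) = (-0.2234 - 0.5392i) and b = amp(|11⟩) = (0.0662 + 0.1598i):
new amp(|10⟩) = (0.793353)·a + (-0.608761i)·b = (-0.07996 - 0.4681i)
new amp(|11⟩) = (-0.608761i)·a + (0.793353)·b = (-0.2757 + 0.2628i)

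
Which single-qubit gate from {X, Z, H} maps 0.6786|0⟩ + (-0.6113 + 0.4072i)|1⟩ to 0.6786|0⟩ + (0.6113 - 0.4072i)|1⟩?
Z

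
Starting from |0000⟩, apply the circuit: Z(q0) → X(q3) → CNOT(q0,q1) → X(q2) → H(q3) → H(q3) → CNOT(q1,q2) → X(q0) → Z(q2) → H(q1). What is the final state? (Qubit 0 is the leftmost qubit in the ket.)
-1/√2|1011⟩ - 1/√2|1111⟩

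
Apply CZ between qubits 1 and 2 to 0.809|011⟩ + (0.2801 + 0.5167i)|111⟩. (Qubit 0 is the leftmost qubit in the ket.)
-0.809|011⟩ + (-0.2801 - 0.5167i)|111⟩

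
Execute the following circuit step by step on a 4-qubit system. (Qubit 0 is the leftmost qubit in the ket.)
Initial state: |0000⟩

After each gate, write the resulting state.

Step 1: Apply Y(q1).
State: i|0100⟩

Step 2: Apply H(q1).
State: (1/√2)i|0000⟩ - (1/√2)i|0100⟩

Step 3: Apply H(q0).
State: (1/2)i|0000⟩ - (1/2)i|0100⟩ + (1/2)i|1000⟩ - (1/2)i|1100⟩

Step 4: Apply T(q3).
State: (1/2)i|0000⟩ - (1/2)i|0100⟩ + (1/2)i|1000⟩ - (1/2)i|1100⟩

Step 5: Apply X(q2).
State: (1/2)i|0010⟩ - (1/2)i|0110⟩ + (1/2)i|1010⟩ - (1/2)i|1110⟩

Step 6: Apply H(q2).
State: (1/√8)i|0000⟩ - (1/√8)i|0010⟩ - (1/√8)i|0100⟩ + (1/√8)i|0110⟩ + (1/√8)i|1000⟩ - (1/√8)i|1010⟩ - (1/√8)i|1100⟩ + (1/√8)i|1110⟩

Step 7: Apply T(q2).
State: (1/√8)i|0000⟩ + (0.25 - 0.25i)|0010⟩ - (1/√8)i|0100⟩ + (-0.25 + 0.25i)|0110⟩ + (1/√8)i|1000⟩ + (0.25 - 0.25i)|1010⟩ - (1/√8)i|1100⟩ + (-0.25 + 0.25i)|1110⟩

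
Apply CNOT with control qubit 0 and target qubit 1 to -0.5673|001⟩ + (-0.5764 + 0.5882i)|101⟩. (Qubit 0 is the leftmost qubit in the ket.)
-0.5673|001⟩ + (-0.5764 + 0.5882i)|111⟩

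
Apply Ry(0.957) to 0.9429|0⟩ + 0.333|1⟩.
0.6837|0⟩ + 0.7298|1⟩

Ry(0.957) = [[cos(θ/2), −sin(θ/2)], [sin(θ/2), cos(θ/2)]]; θ = 0.957, cos(θ/2) ≈ 0.887687, sin(θ/2) ≈ 0.460448.
With a = amp(|0⟩) = 0.9429 and b = amp(|1⟩) = 0.333:
new amp(|0⟩) = (0.887687)·a + (-0.460448)·b = 0.6837
new amp(|1⟩) = (0.460448)·a + (0.887687)·b = 0.7298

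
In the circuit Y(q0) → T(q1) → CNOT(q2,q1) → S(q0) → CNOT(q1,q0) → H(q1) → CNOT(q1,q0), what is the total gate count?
7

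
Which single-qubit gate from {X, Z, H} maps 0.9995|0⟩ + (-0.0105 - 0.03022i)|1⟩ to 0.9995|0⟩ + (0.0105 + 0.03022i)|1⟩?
Z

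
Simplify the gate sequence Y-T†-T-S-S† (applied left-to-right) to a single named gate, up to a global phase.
Y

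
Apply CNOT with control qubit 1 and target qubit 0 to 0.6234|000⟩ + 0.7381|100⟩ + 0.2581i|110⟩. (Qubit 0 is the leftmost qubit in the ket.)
0.6234|000⟩ + 0.2581i|010⟩ + 0.7381|100⟩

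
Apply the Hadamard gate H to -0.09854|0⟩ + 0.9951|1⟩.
0.634|0⟩ - 0.7733|1⟩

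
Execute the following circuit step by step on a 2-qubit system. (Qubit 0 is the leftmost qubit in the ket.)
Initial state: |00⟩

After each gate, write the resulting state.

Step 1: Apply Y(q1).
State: i|01⟩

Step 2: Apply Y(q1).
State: |00⟩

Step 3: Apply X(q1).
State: |01⟩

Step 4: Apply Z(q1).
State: -|01⟩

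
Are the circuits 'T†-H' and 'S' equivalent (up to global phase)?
No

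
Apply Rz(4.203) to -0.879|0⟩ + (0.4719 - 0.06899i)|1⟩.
(0.4449 + 0.7581i)|0⟩ + (-0.1793 + 0.4419i)|1⟩

Rz(4.203) = [[e^(−iθ/2), 0], [0, e^(iθ/2)]] with e^(±iθ/2) = cos(θ/2) ± i·sin(θ/2); θ = 4.203, cos(θ/2) ≈ -0.50614, sin(θ/2) ≈ 0.862451.
With a = amp(|0⟩) = -0.879 and b = amp(|1⟩) = (0.4719 - 0.06899i):
new amp(|0⟩) = (-0.50614 - 0.862451i)·a = (0.4449 + 0.7581i)
new amp(|1⟩) = (-0.50614 + 0.862451i)·b = (-0.1793 + 0.4419i)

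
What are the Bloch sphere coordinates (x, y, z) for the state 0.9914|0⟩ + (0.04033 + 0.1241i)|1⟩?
(0.07997, 0.2461, 0.9658)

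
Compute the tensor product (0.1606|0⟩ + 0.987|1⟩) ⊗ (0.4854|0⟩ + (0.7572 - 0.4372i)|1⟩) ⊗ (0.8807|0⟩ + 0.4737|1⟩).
0.06866|000⟩ + 0.03693|001⟩ + (0.1071 - 0.06184i)|010⟩ + (0.0576 - 0.03326i)|011⟩ + 0.4219|100⟩ + 0.2269|101⟩ + (0.6582 - 0.38i)|110⟩ + (0.354 - 0.2044i)|111⟩

amp(|b₁b₂…⟩) = product of the factor amplitudes for bits b₁, b₂, …; only kets whose every factor amplitude is nonzero survive.
|000⟩: (0.1606)(0.4854)(0.8807) = 0.06866
|001⟩: (0.1606)(0.4854)(0.4737) = 0.03693
|010⟩: (0.1606)(0.7572 - 0.4372i)(0.8807) = (0.1071 - 0.06184i)
|011⟩: (0.1606)(0.7572 - 0.4372i)(0.4737) = (0.0576 - 0.03326i)
|100⟩: (0.987)(0.4854)(0.8807) = 0.4219
|101⟩: (0.987)(0.4854)(0.4737) = 0.2269
|110⟩: (0.987)(0.7572 - 0.4372i)(0.8807) = (0.6582 - 0.38i)
|111⟩: (0.987)(0.7572 - 0.4372i)(0.4737) = (0.354 - 0.2044i)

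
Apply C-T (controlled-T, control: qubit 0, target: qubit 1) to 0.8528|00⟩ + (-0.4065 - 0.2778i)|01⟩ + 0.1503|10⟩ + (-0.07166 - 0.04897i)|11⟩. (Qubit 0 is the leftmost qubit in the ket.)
0.8528|00⟩ + (-0.4065 - 0.2778i)|01⟩ + 0.1503|10⟩ + (-0.01604 - 0.0853i)|11⟩

C-T leaves the control-|0⟩ kets |00⟩, |01⟩ unchanged and applies T to qubit 1 on the control-|1⟩ pair (|10⟩, |11⟩).
T = [[1, 0], [0, (1/√2 + (1/√2)i)]].
With a = amp(|10⟩) = 0.1503 and b = amp(|11⟩) = (-0.07166 - 0.04897i):
new amp(|10⟩) = (1)·a = 0.1503
new amp(|11⟩) = (1/√2 + (1/√2)i)·b = (-0.01604 - 0.0853i)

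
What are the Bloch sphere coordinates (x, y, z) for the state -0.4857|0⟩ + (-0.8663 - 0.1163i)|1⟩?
(0.8415, 0.113, -0.5281)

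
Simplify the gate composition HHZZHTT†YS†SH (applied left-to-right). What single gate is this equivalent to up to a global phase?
Y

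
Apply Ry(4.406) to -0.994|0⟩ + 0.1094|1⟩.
0.4991|0⟩ - 0.8665|1⟩

Ry(4.406) = [[cos(θ/2), −sin(θ/2)], [sin(θ/2), cos(θ/2)]]; θ = 4.406, cos(θ/2) ≈ -0.590924, sin(θ/2) ≈ 0.806727.
With a = amp(|0⟩) = -0.994 and b = amp(|1⟩) = 0.1094:
new amp(|0⟩) = (-0.590924)·a + (-0.806727)·b = 0.4991
new amp(|1⟩) = (0.806727)·a + (-0.590924)·b = -0.8665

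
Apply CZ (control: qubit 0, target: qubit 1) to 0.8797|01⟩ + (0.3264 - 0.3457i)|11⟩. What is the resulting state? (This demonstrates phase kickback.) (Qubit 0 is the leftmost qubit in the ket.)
0.8797|01⟩ + (-0.3264 + 0.3457i)|11⟩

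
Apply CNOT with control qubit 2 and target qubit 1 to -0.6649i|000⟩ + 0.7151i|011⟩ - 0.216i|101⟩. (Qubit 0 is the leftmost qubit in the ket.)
-0.6649i|000⟩ + 0.7151i|001⟩ - 0.216i|111⟩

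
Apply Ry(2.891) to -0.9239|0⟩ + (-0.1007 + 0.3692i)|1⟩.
(-0.01555 - 0.3663i)|0⟩ + (-0.9292 + 0.04614i)|1⟩

Ry(2.891) = [[cos(θ/2), −sin(θ/2)], [sin(θ/2), cos(θ/2)]]; θ = 2.891, cos(θ/2) ≈ 0.124969, sin(θ/2) ≈ 0.992161.
With a = amp(|0⟩) = -0.9239 and b = amp(|1⟩) = (-0.1007 + 0.3692i):
new amp(|0⟩) = (0.124969)·a + (-0.992161)·b = (-0.01555 - 0.3663i)
new amp(|1⟩) = (0.992161)·a + (0.124969)·b = (-0.9292 + 0.04614i)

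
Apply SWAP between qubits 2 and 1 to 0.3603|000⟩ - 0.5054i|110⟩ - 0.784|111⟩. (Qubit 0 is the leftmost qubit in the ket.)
0.3603|000⟩ - 0.5054i|101⟩ - 0.784|111⟩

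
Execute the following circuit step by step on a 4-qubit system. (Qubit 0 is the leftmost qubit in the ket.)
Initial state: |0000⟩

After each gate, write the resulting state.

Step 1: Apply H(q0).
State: 1/√2|0000⟩ + 1/√2|1000⟩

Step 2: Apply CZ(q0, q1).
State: 1/√2|0000⟩ + 1/√2|1000⟩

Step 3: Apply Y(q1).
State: (1/√2)i|0100⟩ + (1/√2)i|1100⟩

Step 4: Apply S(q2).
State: (1/√2)i|0100⟩ + (1/√2)i|1100⟩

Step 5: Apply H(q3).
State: (1/2)i|0100⟩ + (1/2)i|0101⟩ + (1/2)i|1100⟩ + (1/2)i|1101⟩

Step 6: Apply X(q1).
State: (1/2)i|0000⟩ + (1/2)i|0001⟩ + (1/2)i|1000⟩ + (1/2)i|1001⟩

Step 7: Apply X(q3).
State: (1/2)i|0000⟩ + (1/2)i|0001⟩ + (1/2)i|1000⟩ + (1/2)i|1001⟩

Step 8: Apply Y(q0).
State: 1/2|0000⟩ + 1/2|0001⟩ - 1/2|1000⟩ - 1/2|1001⟩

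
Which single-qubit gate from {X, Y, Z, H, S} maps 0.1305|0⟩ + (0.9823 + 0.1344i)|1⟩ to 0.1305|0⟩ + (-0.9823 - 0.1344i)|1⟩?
Z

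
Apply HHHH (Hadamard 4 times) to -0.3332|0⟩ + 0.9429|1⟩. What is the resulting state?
-0.3332|0⟩ + 0.9429|1⟩

H² = I, so an even number of Hadamards cancels: H^4 = I and the state is unchanged.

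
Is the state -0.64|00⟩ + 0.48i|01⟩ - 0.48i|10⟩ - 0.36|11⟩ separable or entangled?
Separable

Writing the state as a|00⟩ + b|01⟩ + c|10⟩ + d|11⟩, it is a product state iff ad − bc = 0.
Here (a, b, c, d) = (-0.64, 0.48i, -0.48i, -0.36): ad − bc = (-0.64)(-0.36) − (0.48i)(-0.48i) = 0, so the state is separable.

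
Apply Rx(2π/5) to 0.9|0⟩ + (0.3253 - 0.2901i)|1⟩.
(0.5576 - 0.1912i)|0⟩ + (0.2632 - 0.7637i)|1⟩

Rx(2π/5) = [[cos(θ/2), −i·sin(θ/2)], [−i·sin(θ/2), cos(θ/2)]]; θ = 2π/5, cos(θ/2) ≈ 0.809017, sin(θ/2) ≈ 0.587785.
With a = amp(|0⟩) = 0.9 and b = amp(|1⟩) = (0.3253 - 0.2901i):
new amp(|0⟩) = (0.809017)·a + (-0.587785i)·b = (0.5576 - 0.1912i)
new amp(|1⟩) = (-0.587785i)·a + (0.809017)·b = (0.2632 - 0.7637i)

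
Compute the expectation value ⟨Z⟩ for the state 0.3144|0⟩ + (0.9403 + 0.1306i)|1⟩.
-0.8024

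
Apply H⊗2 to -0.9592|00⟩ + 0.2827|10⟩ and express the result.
-0.3383|00⟩ - 0.3383|01⟩ - 0.621|10⟩ - 0.621|11⟩

H⊗2 gives amp(|y⟩) = (1/2) Σ_x (−1)^(x·y) amp(|x⟩), where x·y is the number of positions in which both x and y have a 1.
|00⟩: (-0.9592 + 0.2827)/2 = -0.3383
|01⟩: (-0.9592 + 0.2827)/2 = -0.3383
|10⟩: (-0.9592 - 0.2827)/2 = -0.621
|11⟩: (-0.9592 - 0.2827)/2 = -0.621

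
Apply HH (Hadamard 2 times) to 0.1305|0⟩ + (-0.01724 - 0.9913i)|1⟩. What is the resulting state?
0.1305|0⟩ + (-0.01724 - 0.9913i)|1⟩

H² = I, so an even number of Hadamards cancels: H^2 = I and the state is unchanged.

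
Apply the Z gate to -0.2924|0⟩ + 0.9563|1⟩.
-0.2924|0⟩ - 0.9563|1⟩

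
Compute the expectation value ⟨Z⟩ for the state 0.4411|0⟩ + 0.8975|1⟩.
-0.6109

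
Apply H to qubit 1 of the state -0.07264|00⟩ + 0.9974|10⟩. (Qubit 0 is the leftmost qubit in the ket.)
-0.05136|00⟩ - 0.05136|01⟩ + 0.7053|10⟩ + 0.7053|11⟩

H on qubit 1 mixes each pair of kets that differ only in qubit 1: amplitudes (a, b) of (|…0…⟩, |…1…⟩) become ((a + b)/√2, (a − b)/√2). Kets absent from the input have amplitude 0.
(|00⟩, |01⟩): (a, b) = (-0.07264, 0) → (-0.05136, -0.05136)
(|10⟩, |11⟩): (a, b) = (0.9974, 0) → (0.7053, 0.7053)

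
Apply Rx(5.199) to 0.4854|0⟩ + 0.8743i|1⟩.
0.03527|0⟩ - 0.9994i|1⟩

Rx(5.199) = [[cos(θ/2), −i·sin(θ/2)], [−i·sin(θ/2), cos(θ/2)]]; θ = 5.199, cos(θ/2) ≈ -0.856631, sin(θ/2) ≈ 0.51593.
With a = amp(|0⟩) = 0.4854 and b = amp(|1⟩) = 0.8743i:
new amp(|0⟩) = (-0.856631)·a + (-0.51593i)·b = 0.03527
new amp(|1⟩) = (-0.51593i)·a + (-0.856631)·b = -0.9994i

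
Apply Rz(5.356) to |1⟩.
(-0.8945 + 0.4472i)|1⟩

Rz(5.356) = [[e^(−iθ/2), 0], [0, e^(iθ/2)]] with e^(±iθ/2) = cos(θ/2) ± i·sin(θ/2); θ = 5.356, cos(θ/2) ≈ -0.894452, sin(θ/2) ≈ 0.447164.
With a = amp(|0⟩) = 0 and b = amp(|1⟩) = 1:
new amp(|0⟩) = (-0.894452 - 0.447164i)·a = 0
new amp(|1⟩) = (-0.894452 + 0.447164i)·b = (-0.8945 + 0.4472i)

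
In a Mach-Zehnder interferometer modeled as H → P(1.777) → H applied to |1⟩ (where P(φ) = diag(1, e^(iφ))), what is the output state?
(0.6024 - 0.4894i)|0⟩ + (0.3976 + 0.4894i)|1⟩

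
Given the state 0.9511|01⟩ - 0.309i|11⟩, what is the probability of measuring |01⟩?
0.9046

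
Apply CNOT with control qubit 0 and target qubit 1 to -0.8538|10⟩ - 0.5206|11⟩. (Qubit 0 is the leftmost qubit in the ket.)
-0.5206|10⟩ - 0.8538|11⟩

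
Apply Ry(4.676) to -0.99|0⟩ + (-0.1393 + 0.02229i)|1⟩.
(0.7875 - 0.01605i)|0⟩ + (-0.616 - 0.01547i)|1⟩

Ry(4.676) = [[cos(θ/2), −sin(θ/2)], [sin(θ/2), cos(θ/2)]]; θ = 4.676, cos(θ/2) ≈ -0.694125, sin(θ/2) ≈ 0.719854.
With a = amp(|0⟩) = -0.99 and b = amp(|1⟩) = (-0.1393 + 0.02229i):
new amp(|0⟩) = (-0.694125)·a + (-0.719854)·b = (0.7875 - 0.01605i)
new amp(|1⟩) = (0.719854)·a + (-0.694125)·b = (-0.616 - 0.01547i)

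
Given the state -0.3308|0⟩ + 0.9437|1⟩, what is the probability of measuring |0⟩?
0.1094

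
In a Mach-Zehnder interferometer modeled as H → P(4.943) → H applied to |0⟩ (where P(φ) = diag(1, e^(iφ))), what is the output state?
(0.6143 - 0.4868i)|0⟩ + (0.3857 + 0.4868i)|1⟩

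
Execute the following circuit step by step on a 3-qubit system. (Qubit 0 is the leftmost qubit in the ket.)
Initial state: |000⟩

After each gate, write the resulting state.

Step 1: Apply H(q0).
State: 1/√2|000⟩ + 1/√2|100⟩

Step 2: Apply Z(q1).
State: 1/√2|000⟩ + 1/√2|100⟩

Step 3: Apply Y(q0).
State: -(1/√2)i|000⟩ + (1/√2)i|100⟩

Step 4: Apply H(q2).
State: -(1/2)i|000⟩ - (1/2)i|001⟩ + (1/2)i|100⟩ + (1/2)i|101⟩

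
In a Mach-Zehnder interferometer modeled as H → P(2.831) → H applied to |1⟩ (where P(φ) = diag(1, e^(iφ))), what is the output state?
(0.9761 - 0.1528i)|0⟩ + (0.02392 + 0.1528i)|1⟩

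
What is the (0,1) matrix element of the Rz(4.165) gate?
0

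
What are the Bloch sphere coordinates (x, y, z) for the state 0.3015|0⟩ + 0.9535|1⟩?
(0.575, 0, -0.8183)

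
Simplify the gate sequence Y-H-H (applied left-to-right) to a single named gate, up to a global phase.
Y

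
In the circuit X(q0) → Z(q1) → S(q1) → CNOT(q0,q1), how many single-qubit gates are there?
3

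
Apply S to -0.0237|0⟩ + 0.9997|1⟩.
-0.0237|0⟩ + 0.9997i|1⟩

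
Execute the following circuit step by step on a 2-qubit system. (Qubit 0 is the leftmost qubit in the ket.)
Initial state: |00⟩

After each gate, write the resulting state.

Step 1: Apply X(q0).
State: |10⟩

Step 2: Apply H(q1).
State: 1/√2|10⟩ + 1/√2|11⟩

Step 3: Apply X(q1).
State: 1/√2|10⟩ + 1/√2|11⟩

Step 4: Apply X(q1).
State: 1/√2|10⟩ + 1/√2|11⟩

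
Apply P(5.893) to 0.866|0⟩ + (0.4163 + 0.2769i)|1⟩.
0.866|0⟩ + (0.4903 + 0.09774i)|1⟩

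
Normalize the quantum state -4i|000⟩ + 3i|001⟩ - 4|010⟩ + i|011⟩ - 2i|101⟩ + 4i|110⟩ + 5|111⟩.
-0.4288i|000⟩ + 0.3216i|001⟩ - 0.4288|010⟩ + 0.1072i|011⟩ - 0.2144i|101⟩ + 0.4288i|110⟩ + 0.5361|111⟩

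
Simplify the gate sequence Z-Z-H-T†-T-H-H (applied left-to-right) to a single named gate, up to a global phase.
H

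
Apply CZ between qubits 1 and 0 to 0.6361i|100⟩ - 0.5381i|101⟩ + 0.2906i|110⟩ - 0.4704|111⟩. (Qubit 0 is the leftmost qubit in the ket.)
0.6361i|100⟩ - 0.5381i|101⟩ - 0.2906i|110⟩ + 0.4704|111⟩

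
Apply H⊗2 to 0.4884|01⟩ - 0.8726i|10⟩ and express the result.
(0.2442 - 0.4363i)|00⟩ + (-0.2442 - 0.4363i)|01⟩ + (0.2442 + 0.4363i)|10⟩ + (-0.2442 + 0.4363i)|11⟩

H⊗2 gives amp(|y⟩) = (1/2) Σ_x (−1)^(x·y) amp(|x⟩), where x·y is the number of positions in which both x and y have a 1.
|00⟩: (0.4884 - 0.8726i)/2 = (0.2442 - 0.4363i)
|01⟩: (-0.4884 - 0.8726i)/2 = (-0.2442 - 0.4363i)
|10⟩: (0.4884 + 0.8726i)/2 = (0.2442 + 0.4363i)
|11⟩: (-0.4884 + 0.8726i)/2 = (-0.2442 + 0.4363i)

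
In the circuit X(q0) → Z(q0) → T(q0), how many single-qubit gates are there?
3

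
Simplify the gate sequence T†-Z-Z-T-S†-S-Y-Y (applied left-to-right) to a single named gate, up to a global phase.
I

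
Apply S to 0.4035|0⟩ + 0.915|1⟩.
0.4035|0⟩ + 0.915i|1⟩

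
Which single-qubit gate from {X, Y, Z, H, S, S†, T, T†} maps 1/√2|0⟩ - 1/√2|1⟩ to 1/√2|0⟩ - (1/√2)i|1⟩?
S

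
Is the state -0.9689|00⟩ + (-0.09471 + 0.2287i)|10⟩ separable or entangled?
Separable

Writing the state as a|00⟩ + b|01⟩ + c|10⟩ + d|11⟩, it is a product state iff ad − bc = 0.
Here (a, b, c, d) = (-0.9689, 0, (-0.09471 + 0.2287i), 0): ad − bc = (-0.9689)(0) − (0)(-0.09471 + 0.2287i) = 0, so the state is separable.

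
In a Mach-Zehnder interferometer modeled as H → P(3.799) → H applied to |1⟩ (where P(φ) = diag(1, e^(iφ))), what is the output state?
(0.8958 + 0.3055i)|0⟩ + (0.1042 - 0.3055i)|1⟩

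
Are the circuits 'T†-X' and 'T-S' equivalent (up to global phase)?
No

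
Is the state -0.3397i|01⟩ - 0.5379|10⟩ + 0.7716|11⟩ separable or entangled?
Entangled

Writing the state as a|00⟩ + b|01⟩ + c|10⟩ + d|11⟩, it is a product state iff ad − bc = 0.
Here (a, b, c, d) = (0, -0.3397i, -0.5379, 0.7716): ad − bc = (0)(0.7716) − (-0.3397i)(-0.5379) = -0.1827i ≠ 0, so the state is entangled.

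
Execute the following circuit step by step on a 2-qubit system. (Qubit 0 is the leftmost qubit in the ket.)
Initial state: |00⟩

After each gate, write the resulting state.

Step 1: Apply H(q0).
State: 1/√2|00⟩ + 1/√2|10⟩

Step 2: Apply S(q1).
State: 1/√2|00⟩ + 1/√2|10⟩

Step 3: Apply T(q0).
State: 1/√2|00⟩ + (1/2 + (1/2)i)|10⟩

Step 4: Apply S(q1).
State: 1/√2|00⟩ + (1/2 + (1/2)i)|10⟩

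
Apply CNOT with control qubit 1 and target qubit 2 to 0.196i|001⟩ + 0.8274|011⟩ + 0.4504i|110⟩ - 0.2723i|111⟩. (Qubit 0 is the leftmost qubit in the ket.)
0.196i|001⟩ + 0.8274|010⟩ - 0.2723i|110⟩ + 0.4504i|111⟩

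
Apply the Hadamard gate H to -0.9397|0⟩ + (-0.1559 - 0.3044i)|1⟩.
(-0.7747 - 0.2152i)|0⟩ + (-0.5542 + 0.2152i)|1⟩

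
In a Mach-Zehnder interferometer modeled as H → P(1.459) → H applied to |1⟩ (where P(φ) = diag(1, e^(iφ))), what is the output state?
(0.4442 - 0.4969i)|0⟩ + (0.5558 + 0.4969i)|1⟩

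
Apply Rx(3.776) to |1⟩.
-0.9501i|0⟩ - 0.3119|1⟩

Rx(3.776) = [[cos(θ/2), −i·sin(θ/2)], [−i·sin(θ/2), cos(θ/2)]]; θ = 3.776, cos(θ/2) ≈ -0.311911, sin(θ/2) ≈ 0.950111.
With a = amp(|0⟩) = 0 and b = amp(|1⟩) = 1:
new amp(|0⟩) = (-0.311911)·a + (-0.950111i)·b = -0.9501i
new amp(|1⟩) = (-0.950111i)·a + (-0.311911)·b = -0.3119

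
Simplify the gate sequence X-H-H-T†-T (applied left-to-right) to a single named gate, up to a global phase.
X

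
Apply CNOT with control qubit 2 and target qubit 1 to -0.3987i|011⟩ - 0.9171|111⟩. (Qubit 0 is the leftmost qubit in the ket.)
-0.3987i|001⟩ - 0.9171|101⟩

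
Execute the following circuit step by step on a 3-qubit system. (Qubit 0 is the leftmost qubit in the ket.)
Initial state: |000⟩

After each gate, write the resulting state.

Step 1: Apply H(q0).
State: 1/√2|000⟩ + 1/√2|100⟩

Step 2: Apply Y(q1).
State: (1/√2)i|010⟩ + (1/√2)i|110⟩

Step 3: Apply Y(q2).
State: -1/√2|011⟩ - 1/√2|111⟩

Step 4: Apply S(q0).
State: -1/√2|011⟩ - (1/√2)i|111⟩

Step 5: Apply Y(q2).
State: (1/√2)i|010⟩ - 1/√2|110⟩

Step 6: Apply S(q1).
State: -1/√2|010⟩ - (1/√2)i|110⟩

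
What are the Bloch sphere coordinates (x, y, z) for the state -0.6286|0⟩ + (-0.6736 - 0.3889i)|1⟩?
(0.8468, 0.4889, -0.2098)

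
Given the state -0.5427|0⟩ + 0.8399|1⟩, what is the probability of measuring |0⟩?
0.2945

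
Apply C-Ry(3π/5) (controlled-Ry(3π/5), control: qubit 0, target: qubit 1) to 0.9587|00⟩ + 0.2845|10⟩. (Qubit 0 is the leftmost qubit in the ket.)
0.9587|00⟩ + 0.1672|10⟩ + 0.2302|11⟩

C-Ry(3π/5) leaves the control-|0⟩ kets |00⟩, |01⟩ unchanged and applies Ry(3π/5) to qubit 1 on the control-|1⟩ pair (|10⟩, |11⟩).
Ry(3π/5) = [[cos(θ/2), −sin(θ/2)], [sin(θ/2), cos(θ/2)]]; θ = 3π/5, cos(θ/2) ≈ 0.587785, sin(θ/2) ≈ 0.809017.
With a = amp(|10⟩) = 0.2845 and b = amp(|11⟩) = 0:
new amp(|10⟩) = (0.587785)·a + (-0.809017)·b = 0.1672
new amp(|11⟩) = (0.809017)·a + (0.587785)·b = 0.2302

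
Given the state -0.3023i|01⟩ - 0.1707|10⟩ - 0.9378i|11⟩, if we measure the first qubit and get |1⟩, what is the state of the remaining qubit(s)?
-0.1791|0⟩ - 0.9838i|1⟩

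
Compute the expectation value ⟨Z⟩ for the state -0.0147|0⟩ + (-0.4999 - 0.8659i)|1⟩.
-0.9995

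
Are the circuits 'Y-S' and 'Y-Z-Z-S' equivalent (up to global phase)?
Yes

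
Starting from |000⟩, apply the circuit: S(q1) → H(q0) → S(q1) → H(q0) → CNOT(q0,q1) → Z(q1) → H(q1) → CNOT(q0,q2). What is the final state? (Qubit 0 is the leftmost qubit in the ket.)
1/√2|000⟩ + 1/√2|010⟩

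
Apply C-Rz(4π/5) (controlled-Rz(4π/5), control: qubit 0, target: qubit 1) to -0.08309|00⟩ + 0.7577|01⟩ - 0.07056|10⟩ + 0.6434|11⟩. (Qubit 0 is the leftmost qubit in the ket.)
-0.08309|00⟩ + 0.7577|01⟩ + (-0.0218 + 0.06711i)|10⟩ + (0.1988 + 0.6119i)|11⟩

C-Rz(4π/5) leaves the control-|0⟩ kets |00⟩, |01⟩ unchanged and applies Rz(4π/5) to qubit 1 on the control-|1⟩ pair (|10⟩, |11⟩).
Rz(4π/5) = [[e^(−iθ/2), 0], [0, e^(iθ/2)]] with e^(±iθ/2) = cos(θ/2) ± i·sin(θ/2); θ = 4π/5, cos(θ/2) ≈ 0.309017, sin(θ/2) ≈ 0.951057.
With a = amp(|10⟩) = -0.07056 and b = amp(|11⟩) = 0.6434:
new amp(|10⟩) = (0.309017 - 0.951057i)·a = (-0.0218 + 0.06711i)
new amp(|11⟩) = (0.309017 + 0.951057i)·b = (0.1988 + 0.6119i)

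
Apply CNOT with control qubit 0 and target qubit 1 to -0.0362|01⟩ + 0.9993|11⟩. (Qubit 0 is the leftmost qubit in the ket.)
-0.0362|01⟩ + 0.9993|10⟩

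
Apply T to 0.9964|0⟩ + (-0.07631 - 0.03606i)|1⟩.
0.9964|0⟩ + (-0.02846 - 0.07946i)|1⟩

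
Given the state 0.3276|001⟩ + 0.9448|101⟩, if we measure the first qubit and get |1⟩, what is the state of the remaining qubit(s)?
|01⟩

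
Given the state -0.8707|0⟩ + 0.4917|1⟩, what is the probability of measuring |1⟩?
0.2418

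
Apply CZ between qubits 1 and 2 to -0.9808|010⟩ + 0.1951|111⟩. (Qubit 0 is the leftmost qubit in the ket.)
-0.9808|010⟩ - 0.1951|111⟩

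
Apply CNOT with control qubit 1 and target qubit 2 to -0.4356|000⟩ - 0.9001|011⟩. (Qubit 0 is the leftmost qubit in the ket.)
-0.4356|000⟩ - 0.9001|010⟩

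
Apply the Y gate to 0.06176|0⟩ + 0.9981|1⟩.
-0.9981i|0⟩ + 0.06176i|1⟩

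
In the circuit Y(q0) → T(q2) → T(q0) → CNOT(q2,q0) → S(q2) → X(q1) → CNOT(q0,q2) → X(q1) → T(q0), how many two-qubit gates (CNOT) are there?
2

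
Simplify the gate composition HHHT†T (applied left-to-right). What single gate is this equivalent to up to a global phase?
H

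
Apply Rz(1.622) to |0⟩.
(0.6888 - 0.725i)|0⟩

Rz(1.622) = [[e^(−iθ/2), 0], [0, e^(iθ/2)]] with e^(±iθ/2) = cos(θ/2) ± i·sin(θ/2); θ = 1.622, cos(θ/2) ≈ 0.688774, sin(θ/2) ≈ 0.724976.
With a = amp(|0⟩) = 1 and b = amp(|1⟩) = 0:
new amp(|0⟩) = (0.688774 - 0.724976i)·a = (0.6888 - 0.725i)
new amp(|1⟩) = (0.688774 + 0.724976i)·b = 0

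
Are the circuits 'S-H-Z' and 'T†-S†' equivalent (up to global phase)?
No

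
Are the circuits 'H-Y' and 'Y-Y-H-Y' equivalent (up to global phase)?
Yes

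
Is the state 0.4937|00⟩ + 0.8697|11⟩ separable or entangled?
Entangled

Writing the state as a|00⟩ + b|01⟩ + c|10⟩ + d|11⟩, it is a product state iff ad − bc = 0.
Here (a, b, c, d) = (0.4937, 0, 0, 0.8697): ad − bc = (0.4937)(0.8697) − (0)(0) = 0.4294 ≠ 0, so the state is entangled.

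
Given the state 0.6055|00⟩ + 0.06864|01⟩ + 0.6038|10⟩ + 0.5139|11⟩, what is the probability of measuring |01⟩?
0.004711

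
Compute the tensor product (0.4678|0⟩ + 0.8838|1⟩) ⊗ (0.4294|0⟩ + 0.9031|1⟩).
0.2009|00⟩ + 0.4225|01⟩ + 0.3795|10⟩ + 0.7982|11⟩

amp(|b₁b₂…⟩) = product of the factor amplitudes for bits b₁, b₂, …; only kets whose every factor amplitude is nonzero survive.
|00⟩: (0.4678)(0.4294) = 0.2009
|01⟩: (0.4678)(0.9031) = 0.4225
|10⟩: (0.8838)(0.4294) = 0.3795
|11⟩: (0.8838)(0.9031) = 0.7982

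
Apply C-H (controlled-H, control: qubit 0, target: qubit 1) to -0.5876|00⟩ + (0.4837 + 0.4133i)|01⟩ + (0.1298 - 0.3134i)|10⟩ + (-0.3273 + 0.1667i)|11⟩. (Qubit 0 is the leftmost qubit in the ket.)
-0.5876|00⟩ + (0.4837 + 0.4133i)|01⟩ + (-0.1397 - 0.1037i)|10⟩ + (0.3232 - 0.3395i)|11⟩

C-H leaves the control-|0⟩ kets |00⟩, |01⟩ unchanged and applies H to qubit 1 on the control-|1⟩ pair (|10⟩, |11⟩).
H = [[1/√2, 1/√2], [1/√2, -1/√2]].
With a = amp(|10⟩) = (0.1298 - 0.3134i) and b = amp(|11⟩) = (-0.3273 + 0.1667i):
new amp(|10⟩) = (1/√2)·a + (1/√2)·b = (-0.1397 - 0.1037i)
new amp(|11⟩) = (1/√2)·a + (-1/√2)·b = (0.3232 - 0.3395i)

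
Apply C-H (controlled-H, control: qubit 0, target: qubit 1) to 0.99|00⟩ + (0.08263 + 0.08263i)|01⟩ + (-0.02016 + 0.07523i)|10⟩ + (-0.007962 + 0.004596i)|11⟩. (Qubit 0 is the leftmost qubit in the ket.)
0.99|00⟩ + (0.08263 + 0.08263i)|01⟩ + (-0.01989 + 0.05645i)|10⟩ + (-0.008625 + 0.04995i)|11⟩

C-H leaves the control-|0⟩ kets |00⟩, |01⟩ unchanged and applies H to qubit 1 on the control-|1⟩ pair (|10⟩, |11⟩).
H = [[1/√2, 1/√2], [1/√2, -1/√2]].
With a = amp(|10⟩) = (-0.02016 + 0.07523i) and b = amp(|11⟩) = (-0.007962 + 0.004596i):
new amp(|10⟩) = (1/√2)·a + (1/√2)·b = (-0.01989 + 0.05645i)
new amp(|11⟩) = (1/√2)·a + (-1/√2)·b = (-0.008625 + 0.04995i)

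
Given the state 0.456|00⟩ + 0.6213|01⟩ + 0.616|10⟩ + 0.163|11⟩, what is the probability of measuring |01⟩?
0.386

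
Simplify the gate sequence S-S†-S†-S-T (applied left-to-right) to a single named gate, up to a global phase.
T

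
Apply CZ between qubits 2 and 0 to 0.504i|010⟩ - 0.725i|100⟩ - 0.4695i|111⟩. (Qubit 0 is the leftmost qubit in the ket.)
0.504i|010⟩ - 0.725i|100⟩ + 0.4695i|111⟩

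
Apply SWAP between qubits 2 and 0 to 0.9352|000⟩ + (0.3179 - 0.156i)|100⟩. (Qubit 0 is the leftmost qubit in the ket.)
0.9352|000⟩ + (0.3179 - 0.156i)|001⟩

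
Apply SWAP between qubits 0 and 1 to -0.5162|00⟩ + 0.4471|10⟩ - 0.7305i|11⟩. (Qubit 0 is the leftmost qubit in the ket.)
-0.5162|00⟩ + 0.4471|01⟩ - 0.7305i|11⟩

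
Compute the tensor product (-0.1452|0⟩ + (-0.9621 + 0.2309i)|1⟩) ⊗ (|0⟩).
-0.1452|00⟩ + (-0.9621 + 0.2309i)|10⟩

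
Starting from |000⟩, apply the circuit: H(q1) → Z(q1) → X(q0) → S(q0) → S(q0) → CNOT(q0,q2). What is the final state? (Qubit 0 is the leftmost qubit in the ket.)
-1/√2|101⟩ + 1/√2|111⟩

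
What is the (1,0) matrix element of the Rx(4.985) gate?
-0.6045i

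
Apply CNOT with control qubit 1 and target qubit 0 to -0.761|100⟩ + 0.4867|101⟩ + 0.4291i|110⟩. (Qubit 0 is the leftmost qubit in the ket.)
0.4291i|010⟩ - 0.761|100⟩ + 0.4867|101⟩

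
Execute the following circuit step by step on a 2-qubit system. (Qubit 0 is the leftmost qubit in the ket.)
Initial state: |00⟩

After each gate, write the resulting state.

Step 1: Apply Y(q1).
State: i|01⟩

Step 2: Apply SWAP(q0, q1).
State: i|10⟩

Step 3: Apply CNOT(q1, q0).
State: i|10⟩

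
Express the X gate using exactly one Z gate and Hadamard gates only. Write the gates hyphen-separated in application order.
H-Z-H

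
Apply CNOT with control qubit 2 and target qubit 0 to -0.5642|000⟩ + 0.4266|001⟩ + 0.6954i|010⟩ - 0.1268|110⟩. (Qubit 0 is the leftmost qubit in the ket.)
-0.5642|000⟩ + 0.6954i|010⟩ + 0.4266|101⟩ - 0.1268|110⟩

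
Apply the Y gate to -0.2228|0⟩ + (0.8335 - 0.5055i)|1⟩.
(-0.5055 - 0.8335i)|0⟩ - 0.2228i|1⟩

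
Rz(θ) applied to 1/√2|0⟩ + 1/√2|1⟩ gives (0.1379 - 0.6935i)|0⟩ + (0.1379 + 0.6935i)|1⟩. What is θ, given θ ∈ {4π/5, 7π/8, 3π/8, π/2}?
7π/8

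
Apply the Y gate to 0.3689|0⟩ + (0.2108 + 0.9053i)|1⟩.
(0.9053 - 0.2108i)|0⟩ + 0.3689i|1⟩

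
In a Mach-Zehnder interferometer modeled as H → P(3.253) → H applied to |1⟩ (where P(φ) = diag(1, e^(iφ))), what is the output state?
(0.9969 + 0.05559i)|0⟩ + (0.0031 - 0.05559i)|1⟩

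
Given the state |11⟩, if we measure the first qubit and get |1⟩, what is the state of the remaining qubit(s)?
|1⟩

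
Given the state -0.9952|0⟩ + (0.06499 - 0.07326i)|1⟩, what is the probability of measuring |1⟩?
0.009591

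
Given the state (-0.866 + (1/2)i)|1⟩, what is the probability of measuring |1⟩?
1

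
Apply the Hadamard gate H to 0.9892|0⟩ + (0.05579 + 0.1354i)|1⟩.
(0.7389 + 0.09574i)|0⟩ + (0.66 - 0.09574i)|1⟩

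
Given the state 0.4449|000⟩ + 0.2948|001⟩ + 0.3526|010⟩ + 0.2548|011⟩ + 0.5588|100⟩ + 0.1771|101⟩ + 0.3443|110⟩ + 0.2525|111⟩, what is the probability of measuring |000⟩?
0.1979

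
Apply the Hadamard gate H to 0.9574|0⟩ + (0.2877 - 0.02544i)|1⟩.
(0.8804 - 0.01799i)|0⟩ + (0.4735 + 0.01799i)|1⟩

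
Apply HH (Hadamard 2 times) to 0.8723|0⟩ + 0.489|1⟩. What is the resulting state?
0.8723|0⟩ + 0.489|1⟩

H² = I, so an even number of Hadamards cancels: H^2 = I and the state is unchanged.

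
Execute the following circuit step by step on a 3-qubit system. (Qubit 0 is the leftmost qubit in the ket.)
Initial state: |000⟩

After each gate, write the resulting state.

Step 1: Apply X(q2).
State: |001⟩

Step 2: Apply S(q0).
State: |001⟩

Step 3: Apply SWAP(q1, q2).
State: |010⟩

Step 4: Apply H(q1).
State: 1/√2|000⟩ - 1/√2|010⟩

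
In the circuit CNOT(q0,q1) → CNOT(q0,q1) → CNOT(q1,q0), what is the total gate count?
3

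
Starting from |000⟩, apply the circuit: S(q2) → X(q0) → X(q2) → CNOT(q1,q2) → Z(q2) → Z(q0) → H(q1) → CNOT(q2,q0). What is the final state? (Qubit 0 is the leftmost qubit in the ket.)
1/√2|001⟩ + 1/√2|011⟩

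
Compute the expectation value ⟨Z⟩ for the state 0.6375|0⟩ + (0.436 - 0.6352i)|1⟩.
-0.1872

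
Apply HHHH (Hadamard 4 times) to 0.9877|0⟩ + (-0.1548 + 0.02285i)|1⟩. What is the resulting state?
0.9877|0⟩ + (-0.1548 + 0.02285i)|1⟩

H² = I, so an even number of Hadamards cancels: H^4 = I and the state is unchanged.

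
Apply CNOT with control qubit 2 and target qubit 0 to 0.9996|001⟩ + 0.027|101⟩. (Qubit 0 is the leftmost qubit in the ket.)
0.027|001⟩ + 0.9996|101⟩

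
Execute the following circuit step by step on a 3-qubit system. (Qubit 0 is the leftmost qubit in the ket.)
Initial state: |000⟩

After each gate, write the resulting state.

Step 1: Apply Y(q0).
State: i|100⟩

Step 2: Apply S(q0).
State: -|100⟩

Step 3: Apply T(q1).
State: -|100⟩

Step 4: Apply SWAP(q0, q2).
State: -|001⟩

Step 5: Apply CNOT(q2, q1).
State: -|011⟩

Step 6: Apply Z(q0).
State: -|011⟩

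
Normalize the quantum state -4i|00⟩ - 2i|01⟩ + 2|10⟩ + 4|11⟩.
-0.6325i|00⟩ - 0.3162i|01⟩ + 0.3162|10⟩ + 0.6325|11⟩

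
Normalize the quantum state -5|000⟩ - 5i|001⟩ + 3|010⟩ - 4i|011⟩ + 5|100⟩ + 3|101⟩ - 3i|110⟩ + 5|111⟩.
-0.4181|000⟩ - 0.4181i|001⟩ + 0.2509|010⟩ - 0.3345i|011⟩ + 0.4181|100⟩ + 0.2509|101⟩ - 0.2509i|110⟩ + 0.4181|111⟩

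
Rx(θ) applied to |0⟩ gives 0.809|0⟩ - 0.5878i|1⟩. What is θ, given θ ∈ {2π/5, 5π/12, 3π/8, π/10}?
2π/5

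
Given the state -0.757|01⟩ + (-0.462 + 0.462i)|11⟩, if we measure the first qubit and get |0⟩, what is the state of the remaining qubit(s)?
-|1⟩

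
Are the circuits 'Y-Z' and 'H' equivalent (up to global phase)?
No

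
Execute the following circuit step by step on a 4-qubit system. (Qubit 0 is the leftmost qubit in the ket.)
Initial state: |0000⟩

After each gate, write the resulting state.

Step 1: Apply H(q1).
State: 1/√2|0000⟩ + 1/√2|0100⟩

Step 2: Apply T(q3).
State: 1/√2|0000⟩ + 1/√2|0100⟩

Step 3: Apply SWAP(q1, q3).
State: 1/√2|0000⟩ + 1/√2|0001⟩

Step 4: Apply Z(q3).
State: 1/√2|0000⟩ - 1/√2|0001⟩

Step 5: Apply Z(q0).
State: 1/√2|0000⟩ - 1/√2|0001⟩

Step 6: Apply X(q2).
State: 1/√2|0010⟩ - 1/√2|0011⟩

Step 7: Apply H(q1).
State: 1/2|0010⟩ - 1/2|0011⟩ + 1/2|0110⟩ - 1/2|0111⟩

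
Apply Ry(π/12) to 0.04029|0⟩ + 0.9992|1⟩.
-0.09048|0⟩ + 0.9959|1⟩

Ry(π/12) = [[cos(θ/2), −sin(θ/2)], [sin(θ/2), cos(θ/2)]]; θ = π/12, cos(θ/2) ≈ 0.991445, sin(θ/2) ≈ 0.130526.
With a = amp(|0⟩) = 0.04029 and b = amp(|1⟩) = 0.9992:
new amp(|0⟩) = (0.991445)·a + (-0.130526)·b = -0.09048
new amp(|1⟩) = (0.130526)·a + (0.991445)·b = 0.9959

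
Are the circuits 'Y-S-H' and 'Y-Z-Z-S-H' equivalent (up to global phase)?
Yes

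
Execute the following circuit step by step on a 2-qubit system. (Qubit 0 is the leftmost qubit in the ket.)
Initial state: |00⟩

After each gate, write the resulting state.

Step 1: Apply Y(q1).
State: i|01⟩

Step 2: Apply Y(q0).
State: -|11⟩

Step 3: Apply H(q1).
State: -1/√2|10⟩ + 1/√2|11⟩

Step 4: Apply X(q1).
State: 1/√2|10⟩ - 1/√2|11⟩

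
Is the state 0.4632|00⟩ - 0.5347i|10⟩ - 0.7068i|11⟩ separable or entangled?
Entangled

Writing the state as a|00⟩ + b|01⟩ + c|10⟩ + d|11⟩, it is a product state iff ad − bc = 0.
Here (a, b, c, d) = (0.4632, 0, -0.5347i, -0.7068i): ad − bc = (0.4632)(-0.7068i) − (0)(-0.5347i) = -0.3274i ≠ 0, so the state is entangled.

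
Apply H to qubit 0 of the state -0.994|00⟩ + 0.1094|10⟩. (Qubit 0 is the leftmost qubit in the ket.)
-0.6255|00⟩ - 0.7802|10⟩

H on qubit 0 mixes each pair of kets that differ only in qubit 0: amplitudes (a, b) of (|…0…⟩, |…1…⟩) become ((a + b)/√2, (a − b)/√2). Kets absent from the input have amplitude 0.
(|00⟩, |10⟩): (a, b) = (-0.994, 0.1094) → (-0.6255, -0.7802)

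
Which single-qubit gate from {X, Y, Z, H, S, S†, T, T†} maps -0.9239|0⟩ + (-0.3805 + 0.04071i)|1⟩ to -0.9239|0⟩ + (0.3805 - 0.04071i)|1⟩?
Z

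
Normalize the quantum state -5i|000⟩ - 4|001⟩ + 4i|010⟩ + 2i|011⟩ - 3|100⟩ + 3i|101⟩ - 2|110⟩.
-0.5488i|000⟩ - 0.4391|001⟩ + 0.4391i|010⟩ + 0.2195i|011⟩ - 0.3293|100⟩ + 0.3293i|101⟩ - 0.2195|110⟩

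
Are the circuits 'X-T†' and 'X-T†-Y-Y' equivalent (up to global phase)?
Yes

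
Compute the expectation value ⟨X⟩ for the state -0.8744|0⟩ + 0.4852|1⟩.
-0.8485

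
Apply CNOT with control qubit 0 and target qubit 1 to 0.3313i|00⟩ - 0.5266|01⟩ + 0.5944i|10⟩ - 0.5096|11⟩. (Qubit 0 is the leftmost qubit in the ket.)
0.3313i|00⟩ - 0.5266|01⟩ - 0.5096|10⟩ + 0.5944i|11⟩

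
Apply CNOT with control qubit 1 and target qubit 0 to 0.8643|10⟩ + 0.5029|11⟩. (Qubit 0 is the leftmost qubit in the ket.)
0.5029|01⟩ + 0.8643|10⟩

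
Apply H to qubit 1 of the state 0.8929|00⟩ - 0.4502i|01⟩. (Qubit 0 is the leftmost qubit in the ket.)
(0.6314 - 0.3183i)|00⟩ + (0.6314 + 0.3183i)|01⟩

H on qubit 1 mixes each pair of kets that differ only in qubit 1: amplitudes (a, b) of (|…0…⟩, |…1…⟩) become ((a + b)/√2, (a − b)/√2). Kets absent from the input have amplitude 0.
(|00⟩, |01⟩): (a, b) = (0.8929, -0.4502i) → ((0.6314 - 0.3183i), (0.6314 + 0.3183i))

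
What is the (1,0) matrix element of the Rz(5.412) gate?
0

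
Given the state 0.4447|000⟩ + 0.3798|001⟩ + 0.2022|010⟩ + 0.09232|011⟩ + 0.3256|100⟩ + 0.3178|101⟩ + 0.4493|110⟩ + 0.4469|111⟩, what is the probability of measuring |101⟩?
0.101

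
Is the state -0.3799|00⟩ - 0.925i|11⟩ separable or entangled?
Entangled

Writing the state as a|00⟩ + b|01⟩ + c|10⟩ + d|11⟩, it is a product state iff ad − bc = 0.
Here (a, b, c, d) = (-0.3799, 0, 0, -0.925i): ad − bc = (-0.3799)(-0.925i) − (0)(0) = 0.3514i ≠ 0, so the state is entangled.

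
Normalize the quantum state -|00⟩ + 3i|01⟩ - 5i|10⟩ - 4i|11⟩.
-0.14|00⟩ + 0.4201i|01⟩ - 0.7001i|10⟩ - 0.5601i|11⟩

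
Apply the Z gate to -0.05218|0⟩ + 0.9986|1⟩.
-0.05218|0⟩ - 0.9986|1⟩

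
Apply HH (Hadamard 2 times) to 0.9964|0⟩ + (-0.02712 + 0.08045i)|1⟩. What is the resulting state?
0.9964|0⟩ + (-0.02712 + 0.08045i)|1⟩

H² = I, so an even number of Hadamards cancels: H^2 = I and the state is unchanged.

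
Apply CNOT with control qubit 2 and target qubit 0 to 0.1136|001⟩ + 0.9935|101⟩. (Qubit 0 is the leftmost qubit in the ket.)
0.9935|001⟩ + 0.1136|101⟩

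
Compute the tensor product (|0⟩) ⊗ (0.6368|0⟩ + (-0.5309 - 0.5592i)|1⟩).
0.6368|00⟩ + (-0.5309 - 0.5592i)|01⟩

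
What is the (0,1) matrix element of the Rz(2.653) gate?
0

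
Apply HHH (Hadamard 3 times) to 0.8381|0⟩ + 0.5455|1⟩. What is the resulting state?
0.9784|0⟩ + 0.2069|1⟩

H² = I, so H^3 = H: a single Hadamard. With (a, b) = (0.8381, 0.5455), H gives ((a + b)/√2, (a − b)/√2) = (0.9784, 0.2069).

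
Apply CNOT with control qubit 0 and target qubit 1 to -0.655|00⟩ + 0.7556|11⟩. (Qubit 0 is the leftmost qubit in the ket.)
-0.655|00⟩ + 0.7556|10⟩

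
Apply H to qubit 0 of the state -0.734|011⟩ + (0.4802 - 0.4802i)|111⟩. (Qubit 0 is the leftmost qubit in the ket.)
(-0.1795 - 0.3396i)|011⟩ + (-0.8586 + 0.3396i)|111⟩

H on qubit 0 mixes each pair of kets that differ only in qubit 0: amplitudes (a, b) of (|…0…⟩, |…1…⟩) become ((a + b)/√2, (a − b)/√2). Kets absent from the input have amplitude 0.
(|011⟩, |111⟩): (a, b) = (-0.734, (0.4802 - 0.4802i)) → ((-0.1795 - 0.3396i), (-0.8586 + 0.3396i))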